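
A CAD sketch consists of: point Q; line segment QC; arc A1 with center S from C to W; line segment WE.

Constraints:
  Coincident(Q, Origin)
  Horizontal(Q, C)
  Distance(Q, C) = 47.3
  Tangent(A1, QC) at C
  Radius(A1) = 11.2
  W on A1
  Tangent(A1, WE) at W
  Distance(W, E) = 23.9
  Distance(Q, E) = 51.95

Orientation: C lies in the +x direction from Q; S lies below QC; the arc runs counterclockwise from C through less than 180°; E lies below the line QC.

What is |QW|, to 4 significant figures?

38.04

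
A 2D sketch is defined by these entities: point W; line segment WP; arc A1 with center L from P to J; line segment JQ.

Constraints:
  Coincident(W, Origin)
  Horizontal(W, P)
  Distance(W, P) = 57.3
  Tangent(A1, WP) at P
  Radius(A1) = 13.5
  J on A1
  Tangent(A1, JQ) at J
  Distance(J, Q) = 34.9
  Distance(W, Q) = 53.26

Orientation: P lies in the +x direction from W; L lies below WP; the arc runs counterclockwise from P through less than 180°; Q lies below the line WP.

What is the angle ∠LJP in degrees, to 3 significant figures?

54.8°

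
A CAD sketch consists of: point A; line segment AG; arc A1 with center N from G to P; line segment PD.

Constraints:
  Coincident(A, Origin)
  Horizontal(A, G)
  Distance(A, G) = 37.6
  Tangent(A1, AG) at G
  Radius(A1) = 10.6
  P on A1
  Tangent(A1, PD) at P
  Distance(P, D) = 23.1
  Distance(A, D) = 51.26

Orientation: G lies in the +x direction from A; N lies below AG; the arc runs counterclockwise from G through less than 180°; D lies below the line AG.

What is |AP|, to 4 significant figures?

31.39

Checks: |AG| = 37.60 ✓; |NP| = 10.60 ✓; ∠(NP, PD) = 90.00° ✓; |PD| = 23.10 ✓; |AD| = 51.26 ✓.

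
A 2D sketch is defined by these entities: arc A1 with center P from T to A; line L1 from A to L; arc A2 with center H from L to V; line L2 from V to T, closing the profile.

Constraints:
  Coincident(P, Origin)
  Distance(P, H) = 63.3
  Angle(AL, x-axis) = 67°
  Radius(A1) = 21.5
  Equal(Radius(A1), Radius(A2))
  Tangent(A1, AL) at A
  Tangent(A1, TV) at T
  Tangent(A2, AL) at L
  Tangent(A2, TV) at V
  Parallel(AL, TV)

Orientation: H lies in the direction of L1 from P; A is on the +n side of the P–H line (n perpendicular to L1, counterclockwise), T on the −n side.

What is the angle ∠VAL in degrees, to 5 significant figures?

34.188°

Tangency of A1 to both parallel lines with radius 21.5 puts A and T at P ± 21.5·n: A = (-19.791, 8.4007), T = (19.791, -8.4007). Equal radii place L and V the same way about H: L = H + 21.5·n = (4.9424, 66.669), V = H − 21.5·n = (44.524, 49.867). Then cos ∠VAL = AV·AL / (|AV||AL|), giving 34.188°.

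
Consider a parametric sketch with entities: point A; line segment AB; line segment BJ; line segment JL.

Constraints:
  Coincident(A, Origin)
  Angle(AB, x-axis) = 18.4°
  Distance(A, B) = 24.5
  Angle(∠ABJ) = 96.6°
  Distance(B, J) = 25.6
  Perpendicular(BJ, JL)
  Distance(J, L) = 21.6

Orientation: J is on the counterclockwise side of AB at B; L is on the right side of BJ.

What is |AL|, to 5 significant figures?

54.016

A is at the origin; AB runs at 18.4° with length 24.5, so B = 24.5·(cos 18.4°, sin 18.4°) = (23.247, 7.7334). ∠ABJ = 96.6°, so BJ runs at 18.4° + (180° − 96.6°) = 101.80° from the x-axis; with |BJ| = 25.6, J = B + 25.6·(cos 101.80°, sin 101.80°) = (18.012, 32.792). The perpendicularity gives JL at right angles to BJ; with |JL| = 21.6 on the right of BJ, L = J + 21.6·(0.97887, 0.20450) = (39.156, 37.210). Then |AL| = |L − A| = 54.016.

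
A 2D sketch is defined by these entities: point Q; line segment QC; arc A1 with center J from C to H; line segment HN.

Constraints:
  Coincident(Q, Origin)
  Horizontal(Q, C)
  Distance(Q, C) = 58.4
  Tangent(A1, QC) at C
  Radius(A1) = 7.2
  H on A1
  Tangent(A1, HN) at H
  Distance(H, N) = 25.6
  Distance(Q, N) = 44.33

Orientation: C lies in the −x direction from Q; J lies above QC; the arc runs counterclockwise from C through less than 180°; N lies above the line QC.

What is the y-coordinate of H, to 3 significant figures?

2.96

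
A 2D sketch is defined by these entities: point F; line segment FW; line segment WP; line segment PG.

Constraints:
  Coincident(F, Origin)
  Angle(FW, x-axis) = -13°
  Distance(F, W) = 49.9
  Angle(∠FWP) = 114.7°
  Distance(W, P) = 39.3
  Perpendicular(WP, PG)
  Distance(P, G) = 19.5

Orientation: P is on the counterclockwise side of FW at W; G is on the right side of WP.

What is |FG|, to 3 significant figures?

88.4

F is at the origin; FW runs at -13.0° with length 49.9, so W = 49.9·(cos -13.0°, sin -13.0°) = (48.6, -11.2). ∠FWP = 114.7°, so WP runs at -13.0° + (180° − 114.7°) = 52.3° from the x-axis; with |WP| = 39.3, P = W + 39.3·(cos 52.3°, sin 52.3°) = (72.7, 19.9). WP is perpendicular to PG; with |PG| = 19.5 on the right of WP, G = P + 19.5·(0.791, -0.612) = (88.1, 7.95). Then |FG| = |G − F| = 88.4.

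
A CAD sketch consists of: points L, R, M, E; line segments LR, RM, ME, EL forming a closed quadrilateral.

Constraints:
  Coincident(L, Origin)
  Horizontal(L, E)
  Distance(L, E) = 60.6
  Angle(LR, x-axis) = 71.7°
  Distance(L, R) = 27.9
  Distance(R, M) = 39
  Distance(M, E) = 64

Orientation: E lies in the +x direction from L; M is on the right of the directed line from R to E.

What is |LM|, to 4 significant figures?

11.14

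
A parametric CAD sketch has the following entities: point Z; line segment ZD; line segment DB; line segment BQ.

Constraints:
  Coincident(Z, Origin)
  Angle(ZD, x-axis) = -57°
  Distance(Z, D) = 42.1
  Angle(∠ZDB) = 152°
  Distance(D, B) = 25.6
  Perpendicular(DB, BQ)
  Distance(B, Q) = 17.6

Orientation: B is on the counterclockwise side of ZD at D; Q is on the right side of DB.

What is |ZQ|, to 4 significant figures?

73.05

∠ZDB = 152.0°, so DB runs at -57.0° + (180° − 152.0°) = -29.00° from the x-axis; with |DB| = 25.6, B = D + 25.6·(cos -29.00°, sin -29.00°) = (45.32, -47.72). The perpendicularity gives BQ at right angles to DB; with |BQ| = 17.6 on the right of DB, Q = B + 17.6·(-0.4848, -0.8746) = (36.79, -63.11). Then |ZQ| = |Q − Z| = 73.05.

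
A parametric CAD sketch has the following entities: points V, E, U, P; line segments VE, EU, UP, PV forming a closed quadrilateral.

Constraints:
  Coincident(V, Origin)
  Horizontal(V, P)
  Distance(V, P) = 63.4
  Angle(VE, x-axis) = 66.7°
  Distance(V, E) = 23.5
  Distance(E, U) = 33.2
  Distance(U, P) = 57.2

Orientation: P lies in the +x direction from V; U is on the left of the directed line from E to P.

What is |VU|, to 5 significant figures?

56.103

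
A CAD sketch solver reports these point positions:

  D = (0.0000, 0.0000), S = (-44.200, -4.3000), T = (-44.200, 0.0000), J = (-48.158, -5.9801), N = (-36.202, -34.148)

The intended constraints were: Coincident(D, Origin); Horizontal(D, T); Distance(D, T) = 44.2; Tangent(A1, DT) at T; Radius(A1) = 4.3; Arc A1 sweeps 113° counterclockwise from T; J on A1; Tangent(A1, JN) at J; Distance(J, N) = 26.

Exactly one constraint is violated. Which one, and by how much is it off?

Distance(J, N) = 26 — off by 4.60.

D = (0.00, 0.00) ✓; D.y = 0.00, T.y = 0.00 ✓; |DT| = 44.20 ✓; ∠(ST, TD) = 90.00° ✓; |ST| = 4.300 ✓; bearing(S→J) − bearing(S→T) = 113.0° ✓; |SJ| = 4.300 ✓; ∠(SJ, JN) = 90.00° ✓; |JN| = 30.60 ✗.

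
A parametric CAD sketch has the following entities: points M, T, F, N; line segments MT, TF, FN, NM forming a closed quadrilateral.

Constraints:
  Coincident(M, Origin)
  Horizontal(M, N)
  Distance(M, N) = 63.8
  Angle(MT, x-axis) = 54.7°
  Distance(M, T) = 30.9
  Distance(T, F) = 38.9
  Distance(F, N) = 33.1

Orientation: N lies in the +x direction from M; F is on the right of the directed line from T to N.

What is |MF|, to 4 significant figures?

34.27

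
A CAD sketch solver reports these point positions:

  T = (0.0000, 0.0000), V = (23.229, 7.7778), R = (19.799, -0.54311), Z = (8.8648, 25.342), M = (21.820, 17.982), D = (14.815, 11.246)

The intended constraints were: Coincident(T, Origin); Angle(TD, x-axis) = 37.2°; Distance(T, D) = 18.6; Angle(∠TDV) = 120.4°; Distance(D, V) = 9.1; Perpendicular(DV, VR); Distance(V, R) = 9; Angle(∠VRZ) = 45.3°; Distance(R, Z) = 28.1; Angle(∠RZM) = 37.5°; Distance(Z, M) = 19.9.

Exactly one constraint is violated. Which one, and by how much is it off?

Distance(Z, M) = 19.9 — off by 5.00.

T = (0.00, 0.00) ✓; TD at 37.20° ✓; |TD| = 18.60 ✓; ∠TDV = 120.4° ✓; |DV| = 9.101 ✓; ∠(DV, VR) = 90.00° ✓; |VR| = 9.000 ✓; ∠VRZ = 45.30° ✓; |RZ| = 28.10 ✓; ∠RZM = 37.50° ✓; |ZM| = 14.90 ✗.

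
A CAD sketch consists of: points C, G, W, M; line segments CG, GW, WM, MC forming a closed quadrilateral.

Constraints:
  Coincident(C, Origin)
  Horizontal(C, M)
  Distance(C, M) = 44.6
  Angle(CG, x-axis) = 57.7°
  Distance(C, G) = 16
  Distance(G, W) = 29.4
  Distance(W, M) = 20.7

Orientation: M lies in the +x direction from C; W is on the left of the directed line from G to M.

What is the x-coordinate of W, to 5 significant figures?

37.358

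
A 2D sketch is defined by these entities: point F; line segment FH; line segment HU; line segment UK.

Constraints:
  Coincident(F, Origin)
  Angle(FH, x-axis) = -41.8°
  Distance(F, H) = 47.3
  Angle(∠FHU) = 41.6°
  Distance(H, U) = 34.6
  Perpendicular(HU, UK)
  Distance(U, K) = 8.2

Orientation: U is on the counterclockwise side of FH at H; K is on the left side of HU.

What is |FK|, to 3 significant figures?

23.2

∠FHU = 41.6°, so HU runs at -41.8° + (180° − 41.6°) = 96.6° from the x-axis; with |HU| = 34.6, U = H + 34.6·(cos 96.6°, sin 96.6°) = (31.3, 2.84). The perpendicularity gives UK at right angles to HU; with |UK| = 8.2 on the left of HU, K = U + 8.2·(-0.993, -0.115) = (23.1, 1.90). Then |FK| = |K − F| = 23.2.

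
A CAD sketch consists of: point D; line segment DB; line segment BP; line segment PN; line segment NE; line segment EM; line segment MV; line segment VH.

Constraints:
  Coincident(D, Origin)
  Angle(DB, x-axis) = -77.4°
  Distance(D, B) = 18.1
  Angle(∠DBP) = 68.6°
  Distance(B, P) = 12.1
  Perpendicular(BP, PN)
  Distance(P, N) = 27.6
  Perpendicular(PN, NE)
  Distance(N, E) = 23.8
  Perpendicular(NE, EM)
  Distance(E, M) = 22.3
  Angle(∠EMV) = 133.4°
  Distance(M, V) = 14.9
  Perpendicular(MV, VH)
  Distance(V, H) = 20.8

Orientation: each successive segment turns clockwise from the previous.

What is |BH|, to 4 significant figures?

16.84

D is at the origin; DB runs at -77.4° with length 18.1, so B = (3.948, -17.66). ∠DBP = 68.6° gives BP at 171.2° from the x-axis; with |BP| = 12.1, P = (-8.009, -15.81). The perpendicularity gives PN at right angles to BP, so PN runs at 81.20°; with |PN| = 27.6, N = (-3.787, 11.46). PN ⟂ NE, so NE runs at -8.800°; with |NE| = 23.8, E = (19.73, 7.821). NE ⟂ EM, so EM runs at -98.80°; with |EM| = 22.3, M = (16.32, -14.22). ∠EMV = 133.4° gives MV at -145.4° from the x-axis; with |MV| = 14.9, V = (4.057, -22.68). MV is perpendicular to VH, so VH runs at 124.6°; with |VH| = 20.8, H = (-7.754, -5.556). Then |BH| = |H − B| = 16.84.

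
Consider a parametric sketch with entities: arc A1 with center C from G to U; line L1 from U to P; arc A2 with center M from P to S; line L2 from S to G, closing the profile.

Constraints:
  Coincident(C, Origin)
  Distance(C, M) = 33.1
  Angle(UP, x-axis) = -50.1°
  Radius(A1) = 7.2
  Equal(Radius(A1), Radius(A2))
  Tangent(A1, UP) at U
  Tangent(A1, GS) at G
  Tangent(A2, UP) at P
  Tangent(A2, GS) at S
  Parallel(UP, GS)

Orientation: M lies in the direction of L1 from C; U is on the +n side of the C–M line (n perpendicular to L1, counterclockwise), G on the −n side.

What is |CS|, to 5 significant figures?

33.874

Tangency of A1 to both parallel lines with radius 7.2 puts U and G at C ± 7.2·n: U = (5.5236, 4.6184), G = (-5.5236, -4.6184). Equal radii place P and S the same way about M: P = M + 7.2·n = (26.756, -20.775), S = M − 7.2·n = (15.708, -30.012). Then |CS| = |S − C| = 33.874.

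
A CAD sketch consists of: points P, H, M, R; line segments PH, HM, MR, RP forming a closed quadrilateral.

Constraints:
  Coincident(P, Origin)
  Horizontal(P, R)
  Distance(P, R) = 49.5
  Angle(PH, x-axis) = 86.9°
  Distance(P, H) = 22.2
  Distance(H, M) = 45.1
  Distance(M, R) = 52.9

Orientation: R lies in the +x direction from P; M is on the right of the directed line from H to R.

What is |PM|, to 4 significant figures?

23.00

Checks: |HM| = 45.10 ✓; |MR| = 52.90 ✓.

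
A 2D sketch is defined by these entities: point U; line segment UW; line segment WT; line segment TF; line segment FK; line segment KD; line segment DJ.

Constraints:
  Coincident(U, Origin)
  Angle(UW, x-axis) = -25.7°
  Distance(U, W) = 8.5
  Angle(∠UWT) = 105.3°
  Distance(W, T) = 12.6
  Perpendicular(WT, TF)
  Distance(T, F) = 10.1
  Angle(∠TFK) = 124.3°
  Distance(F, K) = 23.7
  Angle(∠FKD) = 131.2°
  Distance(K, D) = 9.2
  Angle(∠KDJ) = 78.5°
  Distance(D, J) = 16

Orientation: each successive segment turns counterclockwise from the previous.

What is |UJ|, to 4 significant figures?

6.781

∠FKD = 131.2° gives KD at -116.5° from the x-axis; with |KD| = 9.2, D = (-18.73, -1.798). ∠KDJ = 78.5° gives DJ at -15.00° from the x-axis; with |DJ| = 16.0, J = (-3.272, -5.939). Then |UJ| = |J − U| = 6.781.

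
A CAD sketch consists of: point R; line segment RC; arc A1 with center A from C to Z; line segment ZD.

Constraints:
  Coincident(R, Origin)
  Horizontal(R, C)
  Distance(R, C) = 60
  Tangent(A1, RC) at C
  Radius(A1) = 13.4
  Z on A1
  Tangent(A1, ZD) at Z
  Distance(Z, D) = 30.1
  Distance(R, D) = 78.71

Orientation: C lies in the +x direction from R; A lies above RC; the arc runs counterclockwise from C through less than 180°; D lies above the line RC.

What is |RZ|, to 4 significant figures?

74.84

Checks: |RC| = 60.00 ✓; |AZ| = 13.40 ✓; ∠(AZ, ZD) = 90.00° ✓; |ZD| = 30.10 ✓; |RD| = 78.71 ✓.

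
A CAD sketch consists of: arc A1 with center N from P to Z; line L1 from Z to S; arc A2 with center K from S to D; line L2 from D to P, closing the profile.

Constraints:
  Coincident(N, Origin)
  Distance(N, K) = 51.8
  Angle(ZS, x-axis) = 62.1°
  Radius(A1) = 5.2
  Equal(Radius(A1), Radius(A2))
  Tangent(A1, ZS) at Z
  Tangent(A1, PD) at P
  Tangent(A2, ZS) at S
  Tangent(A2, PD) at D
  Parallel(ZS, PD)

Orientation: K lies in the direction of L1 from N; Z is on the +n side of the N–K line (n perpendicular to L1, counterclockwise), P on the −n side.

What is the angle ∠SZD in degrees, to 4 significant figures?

11.35°

Tangency of A1 to both parallel lines with radius 5.2 puts Z and P at N ± 5.2·n: Z = (-4.596, 2.433), P = (4.596, -2.433). Equal radii place S and D the same way about K: S = K + 5.2·n = (19.64, 48.21), D = K − 5.2·n = (28.83, 43.35). Then cos ∠SZD = ZS·ZD / (|ZS||ZD|), giving 11.35°.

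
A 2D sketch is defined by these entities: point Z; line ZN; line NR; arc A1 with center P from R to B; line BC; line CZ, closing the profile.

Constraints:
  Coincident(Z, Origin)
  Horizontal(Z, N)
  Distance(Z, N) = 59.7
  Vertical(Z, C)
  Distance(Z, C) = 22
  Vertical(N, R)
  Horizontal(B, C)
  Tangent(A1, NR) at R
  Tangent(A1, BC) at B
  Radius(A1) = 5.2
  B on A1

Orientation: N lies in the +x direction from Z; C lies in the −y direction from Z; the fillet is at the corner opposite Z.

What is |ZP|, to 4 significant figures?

57.03

Z is at the origin; ZN is horizontal with |ZN| = 59.7 and N on the +x side, so N = (59.70, 0.000). ZC is vertical with |ZC| = 22.0 and C on the −y side, so C = (0.000, -22.00). The virtual corner opposite Z is at (59.70, -22.00). Since A1 is tangent to NR there, PR ⟂ NR and A1 meets BC tangentially, so PB is at right angles to BC, with radius 5.2, so the center P sits 5.2 in from both sides at P = (54.50, -16.80). Then |ZP| = |P − Z| = 57.03.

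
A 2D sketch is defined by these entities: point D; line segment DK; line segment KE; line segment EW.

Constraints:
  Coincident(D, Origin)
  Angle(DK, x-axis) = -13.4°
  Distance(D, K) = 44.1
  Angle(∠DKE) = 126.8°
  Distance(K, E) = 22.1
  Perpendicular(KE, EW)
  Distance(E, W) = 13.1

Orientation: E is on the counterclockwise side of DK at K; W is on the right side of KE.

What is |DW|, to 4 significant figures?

68.54

∠DKE = 126.8°, so KE runs at -13.4° + (180° − 126.8°) = 39.80° from the x-axis; with |KE| = 22.1, E = K + 22.1·(cos 39.80°, sin 39.80°) = (59.88, 3.926). The perpendicularity gives EW at right angles to KE; with |EW| = 13.1 on the right of KE, W = E + 13.1·(0.6401, -0.7683) = (68.26, -6.138). Then |DW| = |W − D| = 68.54.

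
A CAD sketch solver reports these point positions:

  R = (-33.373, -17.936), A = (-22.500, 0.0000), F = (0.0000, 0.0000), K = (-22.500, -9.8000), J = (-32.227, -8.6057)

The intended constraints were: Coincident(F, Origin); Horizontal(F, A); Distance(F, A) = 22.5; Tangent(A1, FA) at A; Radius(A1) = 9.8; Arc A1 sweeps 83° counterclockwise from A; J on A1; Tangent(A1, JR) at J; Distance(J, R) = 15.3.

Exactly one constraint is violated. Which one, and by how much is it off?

Distance(J, R) = 15.3 — off by 5.90.

F = (0.00, 0.00) ✓; F.y = 0.00, A.y = 0.00 ✓; |FA| = 22.50 ✓; ∠(KA, AF) = 90.00° ✓; |KA| = 9.800 ✓; bearing(K→J) − bearing(K→A) = 83.00° ✓; |KJ| = 9.800 ✓; ∠(KJ, JR) = 90.00° ✓; |JR| = 9.400 ✗.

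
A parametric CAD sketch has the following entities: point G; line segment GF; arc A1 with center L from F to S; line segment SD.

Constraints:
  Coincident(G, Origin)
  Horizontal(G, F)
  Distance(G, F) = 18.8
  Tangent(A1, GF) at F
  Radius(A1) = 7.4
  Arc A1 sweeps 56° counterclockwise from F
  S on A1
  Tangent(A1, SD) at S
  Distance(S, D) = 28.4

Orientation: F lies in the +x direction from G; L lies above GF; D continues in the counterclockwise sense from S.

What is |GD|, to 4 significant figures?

48.83

G is at the origin; GF is horizontal with |GF| = 18.8 and F on the +x side, so F = (18.80, 0.000). A1 meets GF tangentially, so LF is at right angles to GF, so L = F + (0, 7.4) = (18.80, 7.400). On A1, F sits at bearing -90° from L; a 56° counterclockwise sweep puts S at bearing -34°, so S = L + 7.4·(cos -34°, sin -34°) = (24.93, 3.262). Since A1 is tangent to SD there, LS ⟂ SD, so SD runs along (−sin -34°, cos -34°); with |SD| = 28.4, D = (40.82, 26.81). Then |GD| = |D − G| = 48.83.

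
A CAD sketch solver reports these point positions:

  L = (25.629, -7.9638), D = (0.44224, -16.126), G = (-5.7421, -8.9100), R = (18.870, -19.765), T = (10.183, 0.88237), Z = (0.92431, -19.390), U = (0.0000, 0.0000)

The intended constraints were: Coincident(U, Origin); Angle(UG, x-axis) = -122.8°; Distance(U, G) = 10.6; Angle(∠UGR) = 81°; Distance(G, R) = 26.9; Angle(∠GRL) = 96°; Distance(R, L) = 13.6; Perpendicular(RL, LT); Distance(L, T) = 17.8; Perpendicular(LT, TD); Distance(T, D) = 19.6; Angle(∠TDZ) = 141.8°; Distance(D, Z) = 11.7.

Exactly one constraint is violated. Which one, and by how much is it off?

Distance(D, Z) = 11.7 — off by 8.40.

U = (0.00, 0.00) ✓; UG at -122.8° ✓; |UG| = 10.60 ✓; ∠UGR = 81.00° ✓; |GR| = 26.90 ✓; ∠GRL = 96.00° ✓; |RL| = 13.60 ✓; ∠(RL, LT) = 90.00° ✓; |LT| = 17.80 ✓; ∠(LT, TD) = 90.00° ✓; |TD| = 19.60 ✓; ∠TDZ = 141.8° ✓; |DZ| = 3.299 ✗.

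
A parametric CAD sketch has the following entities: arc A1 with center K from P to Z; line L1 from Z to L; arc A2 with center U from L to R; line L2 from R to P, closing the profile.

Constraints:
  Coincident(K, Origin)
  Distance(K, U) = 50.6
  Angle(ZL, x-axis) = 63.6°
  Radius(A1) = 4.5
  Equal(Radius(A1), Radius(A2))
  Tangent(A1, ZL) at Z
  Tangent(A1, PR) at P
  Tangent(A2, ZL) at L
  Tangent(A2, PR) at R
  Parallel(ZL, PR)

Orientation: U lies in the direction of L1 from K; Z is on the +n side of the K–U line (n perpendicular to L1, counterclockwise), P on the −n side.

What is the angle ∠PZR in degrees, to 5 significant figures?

79.915°

Tangency of A1 to both parallel lines with radius 4.5 puts Z and P at K ± 4.5·n: Z = (-4.0307, 2.0009), P = (4.0307, -2.0009). Equal radii place L and R the same way about U: L = U + 4.5·n = (18.468, 47.324), R = U − 4.5·n = (26.529, 43.322). Then cos ∠PZR = ZP·ZR / (|ZP||ZR|), giving 79.915°.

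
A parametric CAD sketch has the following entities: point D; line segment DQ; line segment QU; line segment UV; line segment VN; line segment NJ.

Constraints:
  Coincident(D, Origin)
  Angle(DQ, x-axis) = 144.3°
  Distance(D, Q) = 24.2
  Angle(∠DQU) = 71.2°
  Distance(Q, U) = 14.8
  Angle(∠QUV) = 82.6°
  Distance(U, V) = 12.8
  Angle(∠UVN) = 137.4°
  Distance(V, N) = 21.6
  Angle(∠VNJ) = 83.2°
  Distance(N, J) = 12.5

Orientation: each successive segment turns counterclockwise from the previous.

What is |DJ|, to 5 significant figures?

19.274

D is at the origin; DQ runs at 144.3° with length 24.2, so Q = (-19.652, 14.122). ∠DQU = 71.2° gives QU at -106.90° from the x-axis; with |QU| = 14.8, U = (-23.955, -0.039144). ∠QUV = 82.6° gives UV at -9.5000° from the x-axis; with |UV| = 12.8, V = (-11.330, -2.1518). ∠UVN = 137.4° gives VN at 33.100° from the x-axis; with |VN| = 21.6, N = (6.7644, 9.6440). ∠VNJ = 83.2° gives NJ at 129.90° from the x-axis; with |NJ| = 12.5, J = (-1.2538, 19.234). Then |DJ| = |J − D| = 19.274.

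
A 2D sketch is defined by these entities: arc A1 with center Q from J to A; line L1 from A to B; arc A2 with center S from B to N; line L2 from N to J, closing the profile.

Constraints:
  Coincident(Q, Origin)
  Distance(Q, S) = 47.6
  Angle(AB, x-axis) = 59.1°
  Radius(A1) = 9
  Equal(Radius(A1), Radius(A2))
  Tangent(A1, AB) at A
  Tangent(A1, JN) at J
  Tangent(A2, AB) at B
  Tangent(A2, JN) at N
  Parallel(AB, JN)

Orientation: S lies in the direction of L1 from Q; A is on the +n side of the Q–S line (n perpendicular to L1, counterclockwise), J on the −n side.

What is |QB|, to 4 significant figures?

48.44

Tangency of A1 to both parallel lines with radius 9.0 puts A and J at Q ± 9.0·n: A = (-7.723, 4.622), J = (7.723, -4.622). Equal radii place B and N the same way about S: B = S + 9.0·n = (16.72, 45.47), N = S − 9.0·n = (32.17, 36.22). Then |QB| = |B − Q| = 48.44.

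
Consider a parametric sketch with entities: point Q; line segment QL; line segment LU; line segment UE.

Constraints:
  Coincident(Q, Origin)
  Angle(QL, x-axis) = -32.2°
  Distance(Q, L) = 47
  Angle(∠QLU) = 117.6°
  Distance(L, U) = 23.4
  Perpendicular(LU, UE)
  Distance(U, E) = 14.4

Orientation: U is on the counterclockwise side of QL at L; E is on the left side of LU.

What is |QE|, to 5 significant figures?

52.758

Q is at the origin; QL runs at -32.2° with length 47.0, so L = 47.0·(cos -32.2°, sin -32.2°) = (39.771, -25.045). ∠QLU = 117.6°, so LU runs at -32.2° + (180° − 117.6°) = 30.200° from the x-axis; with |LU| = 23.4, U = L + 23.4·(cos 30.200°, sin 30.200°) = (59.995, -13.275). LU is perpendicular to UE; with |UE| = 14.4 on the left of LU, E = U + 14.4·(-0.50302, 0.86427) = (52.752, -0.82896). Then |QE| = |E − Q| = 52.758.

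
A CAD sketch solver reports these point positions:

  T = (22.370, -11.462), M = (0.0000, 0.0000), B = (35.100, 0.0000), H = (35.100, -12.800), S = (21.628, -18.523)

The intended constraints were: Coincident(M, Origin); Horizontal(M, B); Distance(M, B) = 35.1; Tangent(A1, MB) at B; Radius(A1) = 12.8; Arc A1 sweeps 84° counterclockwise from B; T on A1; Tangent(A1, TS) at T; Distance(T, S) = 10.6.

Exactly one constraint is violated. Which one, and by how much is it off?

Distance(T, S) = 10.6 — off by 3.50.

M = (0.00, 0.00) ✓; M.y = 0.00, B.y = 0.00 ✓; |MB| = 35.10 ✓; ∠(HB, BM) = 90.00° ✓; |HB| = 12.80 ✓; bearing(H→T) − bearing(H→B) = 84.00° ✓; |HT| = 12.80 ✓; ∠(HT, TS) = 90.00° ✓; |TS| = 7.100 ✗.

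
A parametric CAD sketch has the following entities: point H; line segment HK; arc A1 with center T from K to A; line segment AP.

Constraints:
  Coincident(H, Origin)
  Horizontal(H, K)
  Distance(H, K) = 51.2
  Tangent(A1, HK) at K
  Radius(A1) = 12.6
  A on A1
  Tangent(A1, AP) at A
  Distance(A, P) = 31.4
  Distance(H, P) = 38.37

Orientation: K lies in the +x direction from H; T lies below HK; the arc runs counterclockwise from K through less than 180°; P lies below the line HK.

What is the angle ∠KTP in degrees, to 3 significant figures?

123°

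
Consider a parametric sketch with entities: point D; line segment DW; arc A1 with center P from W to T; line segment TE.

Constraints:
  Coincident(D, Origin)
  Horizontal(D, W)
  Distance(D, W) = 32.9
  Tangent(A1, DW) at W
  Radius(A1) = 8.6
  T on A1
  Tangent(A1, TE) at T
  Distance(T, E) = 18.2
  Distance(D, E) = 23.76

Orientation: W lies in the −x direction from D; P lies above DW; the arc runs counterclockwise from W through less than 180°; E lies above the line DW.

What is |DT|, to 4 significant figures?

26.19

Checks: ∠(PW, WD) = 90.00° ✓; |PT| = 8.600 ✓; ∠(PT, TE) = 90.00° ✓; |TE| = 18.20 ✓; |DE| = 23.76 ✓.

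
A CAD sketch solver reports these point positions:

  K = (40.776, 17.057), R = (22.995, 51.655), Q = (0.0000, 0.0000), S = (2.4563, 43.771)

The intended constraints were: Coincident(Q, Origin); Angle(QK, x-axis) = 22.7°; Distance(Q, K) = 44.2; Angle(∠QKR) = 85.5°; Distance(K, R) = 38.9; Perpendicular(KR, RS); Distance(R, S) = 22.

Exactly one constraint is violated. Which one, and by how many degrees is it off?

Perpendicular(KR, RS) — off by 6.20°.

Q = (0.00, 0.00) ✓; QK at 22.70° ✓; |QK| = 44.20 ✓; ∠QKR = 85.50° ✓; |KR| = 38.90 ✓; ∠(KR, RS) = 83.80° ✗; |RS| = 22.00 ✓.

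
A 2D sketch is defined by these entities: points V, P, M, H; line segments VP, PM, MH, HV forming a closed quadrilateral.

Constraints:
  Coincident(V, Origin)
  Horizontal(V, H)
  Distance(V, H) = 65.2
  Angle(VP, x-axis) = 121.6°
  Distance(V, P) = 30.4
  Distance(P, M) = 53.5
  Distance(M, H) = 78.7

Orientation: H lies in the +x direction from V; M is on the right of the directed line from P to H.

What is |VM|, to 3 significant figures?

28.5

Checks: |PM| = 53.50 ✓; |MH| = 78.70 ✓.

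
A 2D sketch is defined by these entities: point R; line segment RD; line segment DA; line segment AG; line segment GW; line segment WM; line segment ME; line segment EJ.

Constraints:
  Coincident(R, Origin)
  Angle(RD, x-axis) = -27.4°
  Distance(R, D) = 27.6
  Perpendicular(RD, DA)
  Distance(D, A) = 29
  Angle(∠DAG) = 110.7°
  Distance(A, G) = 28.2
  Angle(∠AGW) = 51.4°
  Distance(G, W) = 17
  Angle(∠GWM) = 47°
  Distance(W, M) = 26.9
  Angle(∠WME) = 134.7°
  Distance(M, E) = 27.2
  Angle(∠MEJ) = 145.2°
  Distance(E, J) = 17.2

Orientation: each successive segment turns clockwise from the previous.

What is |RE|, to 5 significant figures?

73.393

∠GWM = 47.0° gives WM at -88.300° from the x-axis; with |WM| = 26.9, M = (-3.9679, -50.088). ∠WME = 134.7° gives ME at -133.60° from the x-axis; with |ME| = 27.2, E = (-22.726, -69.786). Then |RE| = |E − R| = 73.393.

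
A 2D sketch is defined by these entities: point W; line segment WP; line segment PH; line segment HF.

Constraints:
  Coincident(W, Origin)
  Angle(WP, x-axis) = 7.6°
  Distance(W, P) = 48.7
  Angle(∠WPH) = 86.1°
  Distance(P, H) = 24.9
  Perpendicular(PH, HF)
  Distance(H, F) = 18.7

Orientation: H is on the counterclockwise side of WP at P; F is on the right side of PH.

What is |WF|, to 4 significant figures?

70.67

W is at the origin; WP runs at 7.6° with length 48.7, so P = 48.7·(cos 7.6°, sin 7.6°) = (48.27, 6.441). ∠WPH = 86.1°, so PH runs at 7.6° + (180° − 86.1°) = 101.5° from the x-axis; with |PH| = 24.9, H = P + 24.9·(cos 101.5°, sin 101.5°) = (43.31, 30.84). PH ⟂ HF; with |HF| = 18.7 on the right of PH, F = H + 18.7·(0.9799, 0.1994) = (61.63, 34.57). Then |WF| = |F − W| = 70.67.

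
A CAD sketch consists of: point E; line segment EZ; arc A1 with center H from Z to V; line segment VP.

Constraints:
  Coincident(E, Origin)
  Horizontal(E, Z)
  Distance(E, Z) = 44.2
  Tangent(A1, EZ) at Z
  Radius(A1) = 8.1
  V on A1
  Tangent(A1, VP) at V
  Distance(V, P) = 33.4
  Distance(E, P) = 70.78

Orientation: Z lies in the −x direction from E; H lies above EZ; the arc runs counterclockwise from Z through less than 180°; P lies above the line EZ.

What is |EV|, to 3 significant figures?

40.1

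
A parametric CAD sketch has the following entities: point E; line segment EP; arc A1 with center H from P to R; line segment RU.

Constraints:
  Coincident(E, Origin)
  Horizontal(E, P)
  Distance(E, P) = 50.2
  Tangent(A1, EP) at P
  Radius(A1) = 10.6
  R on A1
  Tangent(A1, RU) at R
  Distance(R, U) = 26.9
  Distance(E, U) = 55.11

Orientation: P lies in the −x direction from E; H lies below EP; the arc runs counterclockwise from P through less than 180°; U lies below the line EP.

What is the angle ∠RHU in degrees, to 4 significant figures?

68.49°

Checks: |HP| = 10.60 ✓; |HR| = 10.60 ✓; ∠(HR, RU) = 90.00° ✓; |RU| = 26.90 ✓; |EU| = 55.11 ✓.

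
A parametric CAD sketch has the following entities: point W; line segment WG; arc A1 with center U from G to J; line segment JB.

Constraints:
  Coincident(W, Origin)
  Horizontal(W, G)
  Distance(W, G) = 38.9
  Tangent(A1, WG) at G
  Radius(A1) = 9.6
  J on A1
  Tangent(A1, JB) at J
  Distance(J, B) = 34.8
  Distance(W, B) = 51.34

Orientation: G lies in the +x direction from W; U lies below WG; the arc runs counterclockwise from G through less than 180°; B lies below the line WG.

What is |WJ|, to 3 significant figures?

30.7

Checks: |UJ| = 9.600 ✓; ∠(UJ, JB) = 90.00° ✓; |JB| = 34.80 ✓; |WB| = 51.34 ✓.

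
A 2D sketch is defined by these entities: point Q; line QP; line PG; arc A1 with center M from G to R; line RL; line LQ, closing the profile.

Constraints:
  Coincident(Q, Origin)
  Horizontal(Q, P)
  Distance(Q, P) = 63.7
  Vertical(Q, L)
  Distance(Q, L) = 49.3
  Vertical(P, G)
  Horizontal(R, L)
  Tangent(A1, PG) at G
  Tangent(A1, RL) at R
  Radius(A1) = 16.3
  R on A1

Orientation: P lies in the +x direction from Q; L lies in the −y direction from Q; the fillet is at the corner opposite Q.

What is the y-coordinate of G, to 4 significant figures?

-33.00

Q is at the origin; Q and P share the same y with |QP| = 63.7 and P on the +x side, so P = (63.70, 0.000). Q and L share the same x with |QL| = 49.3 and L on the −y side, so L = (0.000, -49.30). The virtual corner opposite Q is at (63.70, -49.30). Since A1 is tangent to PG there, MG ⟂ PG and since A1 is tangent to RL there, MR ⟂ RL, with radius 16.3, so the center M sits 16.3 in from both sides at M = (47.40, -33.00). That places the tangent points at G = (63.70, -33.00) on PG and R = (47.40, -49.30) on RL. So G.y = -33.00.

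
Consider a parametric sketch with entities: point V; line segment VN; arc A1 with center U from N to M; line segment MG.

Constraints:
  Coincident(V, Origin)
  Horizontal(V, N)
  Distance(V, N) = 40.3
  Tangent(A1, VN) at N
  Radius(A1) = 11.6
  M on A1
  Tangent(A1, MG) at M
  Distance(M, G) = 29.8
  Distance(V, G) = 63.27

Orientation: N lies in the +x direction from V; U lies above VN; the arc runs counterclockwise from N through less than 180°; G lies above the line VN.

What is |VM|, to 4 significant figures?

53.49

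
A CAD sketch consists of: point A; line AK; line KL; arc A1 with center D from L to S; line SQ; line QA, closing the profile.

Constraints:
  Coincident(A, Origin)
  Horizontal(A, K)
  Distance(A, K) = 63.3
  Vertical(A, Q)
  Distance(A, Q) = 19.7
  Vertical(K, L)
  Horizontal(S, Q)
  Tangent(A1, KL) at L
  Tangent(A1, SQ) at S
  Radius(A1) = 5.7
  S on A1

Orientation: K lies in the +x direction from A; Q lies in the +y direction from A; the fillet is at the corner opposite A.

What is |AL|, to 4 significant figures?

64.83

A is at the origin; A and K share the same y with |AK| = 63.3 and K on the +x side, so K = (63.30, 0.000). A and Q share the same x with |AQ| = 19.7 and Q on the +y side, so Q = (0.000, 19.70). The virtual corner opposite A is at (63.30, 19.70). Since A1 is tangent to KL there, DL ⟂ KL and since A1 is tangent to SQ there, DS ⟂ SQ, with radius 5.7, so the center D sits 5.7 in from both sides at D = (57.60, 14.00). That places the tangent points at L = (63.30, 14.00) on KL and S = (57.60, 19.70) on SQ. Then |AL| = |L − A| = 64.83.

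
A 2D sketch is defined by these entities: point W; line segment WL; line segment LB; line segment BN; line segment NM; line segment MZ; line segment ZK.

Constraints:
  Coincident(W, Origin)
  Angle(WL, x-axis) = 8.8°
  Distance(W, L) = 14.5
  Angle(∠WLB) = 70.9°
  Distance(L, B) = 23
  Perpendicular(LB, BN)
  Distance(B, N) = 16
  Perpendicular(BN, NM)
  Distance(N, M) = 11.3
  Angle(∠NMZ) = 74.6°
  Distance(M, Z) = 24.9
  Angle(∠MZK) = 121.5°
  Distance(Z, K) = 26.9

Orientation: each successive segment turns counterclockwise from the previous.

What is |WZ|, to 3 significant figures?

25.6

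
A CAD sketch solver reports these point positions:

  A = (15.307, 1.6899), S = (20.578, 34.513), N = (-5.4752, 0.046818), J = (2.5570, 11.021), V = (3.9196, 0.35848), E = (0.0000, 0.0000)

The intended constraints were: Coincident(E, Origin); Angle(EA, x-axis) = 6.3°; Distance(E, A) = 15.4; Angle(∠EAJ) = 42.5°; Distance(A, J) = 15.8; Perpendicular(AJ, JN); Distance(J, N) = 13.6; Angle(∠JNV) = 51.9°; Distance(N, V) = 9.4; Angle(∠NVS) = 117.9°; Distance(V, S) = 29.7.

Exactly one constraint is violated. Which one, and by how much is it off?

Distance(V, S) = 29.7 — off by 8.30.

E = (0.00, 0.00) ✓; EA at 6.300° ✓; |EA| = 15.40 ✓; ∠EAJ = 42.50° ✓; |AJ| = 15.80 ✓; ∠(AJ, JN) = 90.00° ✓; |JN| = 13.60 ✓; ∠JNV = 51.90° ✓; |NV| = 9.400 ✓; ∠NVS = 117.9° ✓; |VS| = 38.00 ✗.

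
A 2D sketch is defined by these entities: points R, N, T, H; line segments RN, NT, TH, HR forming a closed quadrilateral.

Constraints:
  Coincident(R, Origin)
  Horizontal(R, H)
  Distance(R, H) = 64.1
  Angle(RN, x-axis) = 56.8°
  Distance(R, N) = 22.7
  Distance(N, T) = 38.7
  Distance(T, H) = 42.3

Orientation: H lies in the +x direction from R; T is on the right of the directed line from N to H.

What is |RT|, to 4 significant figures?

30.92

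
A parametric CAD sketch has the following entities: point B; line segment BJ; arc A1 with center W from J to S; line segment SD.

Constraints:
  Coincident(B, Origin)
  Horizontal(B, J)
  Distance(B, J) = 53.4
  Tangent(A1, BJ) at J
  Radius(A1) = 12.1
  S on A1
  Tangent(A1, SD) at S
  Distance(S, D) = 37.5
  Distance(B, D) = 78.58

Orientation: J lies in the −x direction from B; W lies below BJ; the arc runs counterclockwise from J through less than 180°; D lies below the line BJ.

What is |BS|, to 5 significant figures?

66.827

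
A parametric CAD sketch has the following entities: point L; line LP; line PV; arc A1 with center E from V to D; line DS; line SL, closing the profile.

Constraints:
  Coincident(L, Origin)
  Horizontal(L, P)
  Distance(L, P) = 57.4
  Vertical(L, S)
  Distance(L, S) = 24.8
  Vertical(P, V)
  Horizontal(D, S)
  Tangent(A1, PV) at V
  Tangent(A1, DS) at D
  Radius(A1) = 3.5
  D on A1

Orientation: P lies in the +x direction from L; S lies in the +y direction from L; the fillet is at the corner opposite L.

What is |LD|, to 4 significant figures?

59.33

L is at the origin; L and P share the same y with |LP| = 57.4 and P on the +x side, so P = (57.40, 0.000). LS is vertical with |LS| = 24.8 and S on the +y side, so S = (0.000, 24.80). The virtual corner opposite L is at (57.40, 24.80). Since A1 is tangent to PV there, EV ⟂ PV and tangency of A1 to DS means the radius ED is perpendicular to DS, with radius 3.5, so the center E sits 3.5 in from both sides at E = (53.90, 21.30). That places the tangent points at V = (57.40, 21.30) on PV and D = (53.90, 24.80) on DS. Then |LD| = |D − L| = 59.33.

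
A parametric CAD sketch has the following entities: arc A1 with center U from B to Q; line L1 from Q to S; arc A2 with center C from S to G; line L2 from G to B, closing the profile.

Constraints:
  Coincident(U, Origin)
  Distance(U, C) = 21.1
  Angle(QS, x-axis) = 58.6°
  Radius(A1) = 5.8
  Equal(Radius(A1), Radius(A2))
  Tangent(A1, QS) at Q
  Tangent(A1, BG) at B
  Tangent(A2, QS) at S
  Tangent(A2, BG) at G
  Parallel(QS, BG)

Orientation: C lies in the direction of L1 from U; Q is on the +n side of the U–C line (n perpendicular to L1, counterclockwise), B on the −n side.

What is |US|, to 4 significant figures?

21.88

Tangency of A1 to both parallel lines with radius 5.8 puts Q and B at U ± 5.8·n: Q = (-4.951, 3.022), B = (4.951, -3.022). Equal radii place S and G the same way about C: S = C + 5.8·n = (6.043, 21.03), G = C − 5.8·n = (15.94, 14.99). Then |US| = |S − U| = 21.88.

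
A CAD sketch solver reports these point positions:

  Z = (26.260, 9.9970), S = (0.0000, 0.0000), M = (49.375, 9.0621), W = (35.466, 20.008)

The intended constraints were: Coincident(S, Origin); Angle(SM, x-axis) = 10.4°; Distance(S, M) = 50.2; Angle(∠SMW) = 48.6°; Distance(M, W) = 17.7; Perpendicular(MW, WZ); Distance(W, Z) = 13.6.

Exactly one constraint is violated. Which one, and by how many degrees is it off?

Perpendicular(MW, WZ) — off by 4.40°.

S = (0.00, 0.00) ✓; SM at 10.40° ✓; |SM| = 50.20 ✓; ∠SMW = 48.60° ✓; |MW| = 17.70 ✓; ∠(MW, WZ) = 85.60° ✗; |WZ| = 13.60 ✓.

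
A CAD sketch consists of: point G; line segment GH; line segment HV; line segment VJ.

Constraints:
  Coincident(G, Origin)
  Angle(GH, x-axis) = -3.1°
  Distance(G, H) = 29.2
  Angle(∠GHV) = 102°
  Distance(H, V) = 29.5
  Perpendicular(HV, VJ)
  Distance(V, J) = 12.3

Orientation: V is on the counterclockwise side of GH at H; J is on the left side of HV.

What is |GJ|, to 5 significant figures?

39.112

G is at the origin; GH runs at -3.1° with length 29.2, so H = 29.2·(cos -3.1°, sin -3.1°) = (29.157, -1.5791). ∠GHV = 102.0°, so HV runs at -3.1° + (180° − 102.0°) = 74.900° from the x-axis; with |HV| = 29.5, V = H + 29.5·(cos 74.900°, sin 74.900°) = (36.842, 26.902). HV ⟂ VJ; with |VJ| = 12.3 on the left of HV, J = V + 12.3·(-0.96547, 0.26050) = (24.967, 30.107). Then |GJ| = |J − G| = 39.112.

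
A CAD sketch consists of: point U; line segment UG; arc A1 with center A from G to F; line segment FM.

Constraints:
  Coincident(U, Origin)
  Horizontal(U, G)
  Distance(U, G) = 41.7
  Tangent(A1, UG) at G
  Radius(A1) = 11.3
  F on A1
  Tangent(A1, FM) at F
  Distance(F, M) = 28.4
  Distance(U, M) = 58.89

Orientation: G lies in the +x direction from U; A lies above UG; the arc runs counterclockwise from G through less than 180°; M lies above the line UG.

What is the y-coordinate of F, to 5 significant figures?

15.574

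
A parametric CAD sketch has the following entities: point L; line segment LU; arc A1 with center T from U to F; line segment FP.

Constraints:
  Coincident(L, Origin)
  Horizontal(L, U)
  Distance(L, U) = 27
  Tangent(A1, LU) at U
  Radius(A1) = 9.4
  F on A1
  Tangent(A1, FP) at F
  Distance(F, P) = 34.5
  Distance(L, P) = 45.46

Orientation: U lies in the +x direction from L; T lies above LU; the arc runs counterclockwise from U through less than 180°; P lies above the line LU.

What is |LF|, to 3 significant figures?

37.7

Checks: |TF| = 9.400 ✓; ∠(TF, FP) = 90.00° ✓; |FP| = 34.50 ✓; |LP| = 45.46 ✓.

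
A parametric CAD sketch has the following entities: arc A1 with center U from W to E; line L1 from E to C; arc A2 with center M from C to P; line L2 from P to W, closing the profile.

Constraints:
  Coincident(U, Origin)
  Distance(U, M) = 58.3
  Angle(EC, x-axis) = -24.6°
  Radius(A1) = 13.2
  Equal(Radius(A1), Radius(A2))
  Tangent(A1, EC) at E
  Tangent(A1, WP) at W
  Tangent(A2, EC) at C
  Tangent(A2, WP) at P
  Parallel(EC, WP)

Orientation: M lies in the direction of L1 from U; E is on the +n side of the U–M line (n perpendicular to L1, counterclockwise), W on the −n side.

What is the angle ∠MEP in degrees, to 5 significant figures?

11.605°

The slot axis is L1's direction at -24.6°, so u = (cos -24.6°, sin -24.6°) = (0.90924, -0.41628) and n = (−sin -24.6°, cos -24.6°) = (0.41628, 0.90924). U is at the origin and M lies 58.3 along u from U, so M = 58.3·u = (53.008, -24.269). Tangency of A1 to both parallel lines with radius 13.2 puts E and W at U ± 13.2·n: E = (5.4949, 12.002), W = (-5.4949, -12.002). Equal radii place C and P the same way about M: C = M + 13.2·n = (58.503, -12.267), P = M − 13.2·n = (47.514, -36.271). Then cos ∠MEP = EM·EP / (|EM||EP|), giving 11.605°.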